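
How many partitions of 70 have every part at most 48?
p(70, parts ≤ 48) = 4084462

Use the recurrence p(n, m) = p(n, m−1) + p(n−m, m): either the largest part is < m (count p(n, m−1)) or the largest part is exactly m (remove one copy of m, count p(n−m, m)). With p(0, ·) = 1 this gives p(70, parts ≤ 48) = 4084462. (By conjugating Young diagrams, this also counts partitions of 70 into at most 48 parts.)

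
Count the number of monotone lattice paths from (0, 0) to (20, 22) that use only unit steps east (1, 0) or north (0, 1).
Number of paths = 513791607420

A monotone lattice path from (0, 0) to (20, 22) consists of 20 east steps and 22 north steps in some order, so it is determined by which 20 of the 42 steps are east. The count is C(42, 20) = 513791607420.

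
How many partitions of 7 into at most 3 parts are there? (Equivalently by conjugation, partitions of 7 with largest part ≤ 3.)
p(7, parts ≤ 3) = 8

Partitions of 7 with all parts ≤ 3: 3+3+1, 3+2+2, 3+2+1+1, 3+1+1+1+1, 2+2+2+1, 2+2+1+1+1, 2+1+1+1+1+1, 1+1+1+1+1+1+1. Count = 8.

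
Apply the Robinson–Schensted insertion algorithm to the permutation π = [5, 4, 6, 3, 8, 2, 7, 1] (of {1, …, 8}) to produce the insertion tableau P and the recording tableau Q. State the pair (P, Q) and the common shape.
P = [1, 6, 7] / [2, 8] / [3] / [4] / [5];  Q = [1, 3, 5] / [2, 7] / [4] / [6] / [8];  common shape = (3, 2, 1, 1, 1)

Row-insert the values π_1, π_2, … into P one at a time, bumping the leftmost entry strictly greater than the inserted value down to the next row. The recording tableau Q records, in position (i, j), the step at which that cell was added to P.
  Insert 5 (step 1): P = [5];  Q = [1]
  Insert 4 (step 2): P = [4] / [5];  Q = [1] / [2]
  Insert 6 (step 3): P = [4, 6] / [5];  Q = [1, 3] / [2]
  Insert 3 (step 4): P = [3, 6] / [4] / [5];  Q = [1, 3] / [2] / [4]
  Insert 8 (step 5): P = [3, 6, 8] / [4] / [5];  Q = [1, 3, 5] / [2] / [4]
  Insert 2 (step 6): P = [2, 6, 8] / [3] / [4] / [5];  Q = [1, 3, 5] / [2] / [4] / [6]
  Insert 7 (step 7): P = [2, 6, 7] / [3, 8] / [4] / [5];  Q = [1, 3, 5] / [2, 7] / [4] / [6]
  Insert 1 (step 8): P = [1, 6, 7] / [2, 8] / [3] / [4] / [5];  Q = [1, 3, 5] / [2, 7] / [4] / [6] / [8]
Final shape: (3, 2, 1, 1, 1).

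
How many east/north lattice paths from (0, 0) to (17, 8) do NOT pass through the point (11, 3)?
Number of paths = 913407

Total paths from (0, 0) to (17, 8): C(25, 17) = 1081575. Paths through (11, 3): (paths (0, 0) → (11, 3)) × (paths (11, 3) → (17, 8)) = C(14, 11) · C(11, 6) = 364 · 462 = 168168. Avoidance count = 1081575 − 168168 = 913407.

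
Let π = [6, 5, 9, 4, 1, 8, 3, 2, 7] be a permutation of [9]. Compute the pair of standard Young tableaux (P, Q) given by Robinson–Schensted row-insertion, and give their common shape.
P = [1, 2, 7] / [3, 8] / [4, 9] / [5] / [6];  Q = [1, 3, 9] / [2, 6] / [4, 7] / [5] / [8];  common shape = (3, 2, 2, 1, 1)

Row-insert the values π_1, π_2, … into P one at a time, bumping the leftmost entry strictly greater than the inserted value down to the next row. The recording tableau Q records, in position (i, j), the step at which that cell was added to P.
  Insert 6 (step 1): P = [6];  Q = [1]
  Insert 5 (step 2): P = [5] / [6];  Q = [1] / [2]
  Insert 9 (step 3): P = [5, 9] / [6];  Q = [1, 3] / [2]
  Insert 4 (step 4): P = [4, 9] / [5] / [6];  Q = [1, 3] / [2] / [4]
  Insert 1 (step 5): P = [1, 9] / [4] / [5] / [6];  Q = [1, 3] / [2] / [4] / [5]
  Insert 8 (step 6): P = [1, 8] / [4, 9] / [5] / [6];  Q = [1, 3] / [2, 6] / [4] / [5]
  Insert 3 (step 7): P = [1, 3] / [4, 8] / [5, 9] / [6];  Q = [1, 3] / [2, 6] / [4, 7] / [5]
  Insert 2 (step 8): P = [1, 2] / [3, 8] / [4, 9] / [5] / [6];  Q = [1, 3] / [2, 6] / [4, 7] / [5] / [8]
  Insert 7 (step 9): P = [1, 2, 7] / [3, 8] / [4, 9] / [5] / [6];  Q = [1, 3, 9] / [2, 6] / [4, 7] / [5] / [8]
Final shape: (3, 2, 2, 1, 1).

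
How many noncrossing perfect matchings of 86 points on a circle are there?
C_43 = 150853479205085351660700

These noncrossing handshakes are counted by the Catalan number C_n = (1/(n + 1)) · C(2n, n). For n = 43: C_43 = (1/44) · C(86, 43) = 6637553085023755473070800/44 = 150853479205085351660700.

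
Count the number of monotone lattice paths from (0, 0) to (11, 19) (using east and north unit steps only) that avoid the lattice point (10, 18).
Number of paths = 28381080

Total paths from (0, 0) to (11, 19): C(30, 11) = 54627300. Paths through (10, 18): (paths (0, 0) → (10, 18)) × (paths (10, 18) → (11, 19)) = C(28, 10) · C(2, 1) = 13123110 · 2 = 26246220. Avoidance count = 54627300 − 26246220 = 28381080.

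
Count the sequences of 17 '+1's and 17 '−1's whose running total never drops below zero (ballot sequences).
C_17 = 129644790

These ballot sequences are counted by the Catalan number C_n = (1/(n + 1)) · C(2n, n). For n = 17: C_17 = (1/18) · C(34, 17) = 2333606220/18 = 129644790.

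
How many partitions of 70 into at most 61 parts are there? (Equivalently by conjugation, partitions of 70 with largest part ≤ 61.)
p(70, parts ≤ 61) = 4087901

Use the recurrence p(n, m) = p(n, m−1) + p(n−m, m): either the largest part is < m (count p(n, m−1)) or the largest part is exactly m (remove one copy of m, count p(n−m, m)). With p(0, ·) = 1 this gives p(70, parts ≤ 61) = 4087901. (By conjugating Young diagrams, this also counts partitions of 70 into at most 61 parts.)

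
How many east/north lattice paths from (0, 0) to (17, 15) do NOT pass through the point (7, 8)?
Number of paths = 440574840

Total paths from (0, 0) to (17, 15): C(32, 17) = 565722720. Paths through (7, 8): (paths (0, 0) → (7, 8)) × (paths (7, 8) → (17, 15)) = C(15, 7) · C(17, 10) = 6435 · 19448 = 125147880. Avoidance count = 565722720 − 125147880 = 440574840.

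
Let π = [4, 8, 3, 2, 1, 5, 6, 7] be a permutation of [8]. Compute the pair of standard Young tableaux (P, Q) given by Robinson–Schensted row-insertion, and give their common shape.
P = [1, 5, 6, 7] / [2, 8] / [3] / [4];  Q = [1, 2, 7, 8] / [3, 6] / [4] / [5];  common shape = (4, 2, 1, 1)

Row-insert the values π_1, π_2, … into P one at a time, bumping the leftmost entry strictly greater than the inserted value down to the next row. The recording tableau Q records, in position (i, j), the step at which that cell was added to P.
  Insert 4 (step 1): P = [4];  Q = [1]
  Insert 8 (step 2): P = [4, 8];  Q = [1, 2]
  Insert 3 (step 3): P = [3, 8] / [4];  Q = [1, 2] / [3]
  Insert 2 (step 4): P = [2, 8] / [3] / [4];  Q = [1, 2] / [3] / [4]
  Insert 1 (step 5): P = [1, 8] / [2] / [3] / [4];  Q = [1, 2] / [3] / [4] / [5]
  Insert 5 (step 6): P = [1, 5] / [2, 8] / [3] / [4];  Q = [1, 2] / [3, 6] / [4] / [5]
  Insert 6 (step 7): P = [1, 5, 6] / [2, 8] / [3] / [4];  Q = [1, 2, 7] / [3, 6] / [4] / [5]
  Insert 7 (step 8): P = [1, 5, 6, 7] / [2, 8] / [3] / [4];  Q = [1, 2, 7, 8] / [3, 6] / [4] / [5]
Final shape: (4, 2, 1, 1).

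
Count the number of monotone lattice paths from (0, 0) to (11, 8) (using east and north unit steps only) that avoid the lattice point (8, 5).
Number of paths = 49842

Total paths from (0, 0) to (11, 8): C(19, 11) = 75582. Paths through (8, 5): (paths (0, 0) → (8, 5)) × (paths (8, 5) → (11, 8)) = C(13, 8) · C(6, 3) = 1287 · 20 = 25740. Avoidance count = 75582 − 25740 = 49842.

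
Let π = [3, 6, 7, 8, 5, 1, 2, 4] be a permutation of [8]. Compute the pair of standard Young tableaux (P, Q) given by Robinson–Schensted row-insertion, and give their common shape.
P = [1, 2, 4, 8] / [3, 5, 7] / [6];  Q = [1, 2, 3, 4] / [5, 7, 8] / [6];  common shape = (4, 3, 1)

Row-insert the values π_1, π_2, … into P one at a time, bumping the leftmost entry strictly greater than the inserted value down to the next row. The recording tableau Q records, in position (i, j), the step at which that cell was added to P.
  Insert 3 (step 1): P = [3];  Q = [1]
  Insert 6 (step 2): P = [3, 6];  Q = [1, 2]
  Insert 7 (step 3): P = [3, 6, 7];  Q = [1, 2, 3]
  Insert 8 (step 4): P = [3, 6, 7, 8];  Q = [1, 2, 3, 4]
  Insert 5 (step 5): P = [3, 5, 7, 8] / [6];  Q = [1, 2, 3, 4] / [5]
  Insert 1 (step 6): P = [1, 5, 7, 8] / [3] / [6];  Q = [1, 2, 3, 4] / [5] / [6]
  Insert 2 (step 7): P = [1, 2, 7, 8] / [3, 5] / [6];  Q = [1, 2, 3, 4] / [5, 7] / [6]
  Insert 4 (step 8): P = [1, 2, 4, 8] / [3, 5, 7] / [6];  Q = [1, 2, 3, 4] / [5, 7, 8] / [6]
Final shape: (4, 3, 1).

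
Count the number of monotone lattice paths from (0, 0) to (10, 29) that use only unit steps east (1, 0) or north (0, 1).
Number of paths = 635745396

A monotone lattice path from (0, 0) to (10, 29) consists of 10 east steps and 29 north steps in some order, so it is determined by which 10 of the 39 steps are east. The count is C(39, 10) = 635745396.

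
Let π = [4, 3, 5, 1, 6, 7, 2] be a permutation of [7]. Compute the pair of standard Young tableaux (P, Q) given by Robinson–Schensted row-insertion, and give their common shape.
P = [1, 2, 6, 7] / [3, 5] / [4];  Q = [1, 3, 5, 6] / [2, 7] / [4];  common shape = (4, 2, 1)

Row-insert the values π_1, π_2, … into P one at a time, bumping the leftmost entry strictly greater than the inserted value down to the next row. The recording tableau Q records, in position (i, j), the step at which that cell was added to P.
  Insert 4 (step 1): P = [4];  Q = [1]
  Insert 3 (step 2): P = [3] / [4];  Q = [1] / [2]
  Insert 5 (step 3): P = [3, 5] / [4];  Q = [1, 3] / [2]
  Insert 1 (step 4): P = [1, 5] / [3] / [4];  Q = [1, 3] / [2] / [4]
  Insert 6 (step 5): P = [1, 5, 6] / [3] / [4];  Q = [1, 3, 5] / [2] / [4]
  Insert 7 (step 6): P = [1, 5, 6, 7] / [3] / [4];  Q = [1, 3, 5, 6] / [2] / [4]
  Insert 2 (step 7): P = [1, 2, 6, 7] / [3, 5] / [4];  Q = [1, 3, 5, 6] / [2, 7] / [4]
Final shape: (4, 2, 1).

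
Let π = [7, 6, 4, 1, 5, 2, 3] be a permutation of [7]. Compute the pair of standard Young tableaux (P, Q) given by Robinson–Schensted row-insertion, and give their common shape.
P = [1, 2, 3] / [4, 5] / [6] / [7];  Q = [1, 5, 7] / [2, 6] / [3] / [4];  common shape = (3, 2, 1, 1)

Row-insert the values π_1, π_2, … into P one at a time, bumping the leftmost entry strictly greater than the inserted value down to the next row. The recording tableau Q records, in position (i, j), the step at which that cell was added to P.
  Insert 7 (step 1): P = [7];  Q = [1]
  Insert 6 (step 2): P = [6] / [7];  Q = [1] / [2]
  Insert 4 (step 3): P = [4] / [6] / [7];  Q = [1] / [2] / [3]
  Insert 1 (step 4): P = [1] / [4] / [6] / [7];  Q = [1] / [2] / [3] / [4]
  Insert 5 (step 5): P = [1, 5] / [4] / [6] / [7];  Q = [1, 5] / [2] / [3] / [4]
  Insert 2 (step 6): P = [1, 2] / [4, 5] / [6] / [7];  Q = [1, 5] / [2, 6] / [3] / [4]
  Insert 3 (step 7): P = [1, 2, 3] / [4, 5] / [6] / [7];  Q = [1, 5, 7] / [2, 6] / [3] / [4]
Final shape: (3, 2, 1, 1).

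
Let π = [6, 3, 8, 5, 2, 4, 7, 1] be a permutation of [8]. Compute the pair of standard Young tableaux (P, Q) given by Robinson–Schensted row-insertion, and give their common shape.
P = [1, 4, 7] / [2, 5] / [3, 8] / [6];  Q = [1, 3, 7] / [2, 4] / [5, 6] / [8];  common shape = (3, 2, 2, 1)

Row-insert the values π_1, π_2, … into P one at a time, bumping the leftmost entry strictly greater than the inserted value down to the next row. The recording tableau Q records, in position (i, j), the step at which that cell was added to P.
  Insert 6 (step 1): P = [6];  Q = [1]
  Insert 3 (step 2): P = [3] / [6];  Q = [1] / [2]
  Insert 8 (step 3): P = [3, 8] / [6];  Q = [1, 3] / [2]
  Insert 5 (step 4): P = [3, 5] / [6, 8];  Q = [1, 3] / [2, 4]
  Insert 2 (step 5): P = [2, 5] / [3, 8] / [6];  Q = [1, 3] / [2, 4] / [5]
  Insert 4 (step 6): P = [2, 4] / [3, 5] / [6, 8];  Q = [1, 3] / [2, 4] / [5, 6]
  Insert 7 (step 7): P = [2, 4, 7] / [3, 5] / [6, 8];  Q = [1, 3, 7] / [2, 4] / [5, 6]
  Insert 1 (step 8): P = [1, 4, 7] / [2, 5] / [3, 8] / [6];  Q = [1, 3, 7] / [2, 4] / [5, 6] / [8]
Final shape: (3, 2, 2, 1).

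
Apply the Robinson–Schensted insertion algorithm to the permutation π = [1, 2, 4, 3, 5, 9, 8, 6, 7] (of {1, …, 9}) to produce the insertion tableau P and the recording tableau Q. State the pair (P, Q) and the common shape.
P = [1, 2, 3, 5, 6, 7] / [4, 8] / [9];  Q = [1, 2, 3, 5, 6, 9] / [4, 7] / [8];  common shape = (6, 2, 1)

Row-insert the values π_1, π_2, … into P one at a time, bumping the leftmost entry strictly greater than the inserted value down to the next row. The recording tableau Q records, in position (i, j), the step at which that cell was added to P.
  Insert 1 (step 1): P = [1];  Q = [1]
  Insert 2 (step 2): P = [1, 2];  Q = [1, 2]
  Insert 4 (step 3): P = [1, 2, 4];  Q = [1, 2, 3]
  Insert 3 (step 4): P = [1, 2, 3] / [4];  Q = [1, 2, 3] / [4]
  Insert 5 (step 5): P = [1, 2, 3, 5] / [4];  Q = [1, 2, 3, 5] / [4]
  Insert 9 (step 6): P = [1, 2, 3, 5, 9] / [4];  Q = [1, 2, 3, 5, 6] / [4]
  Insert 8 (step 7): P = [1, 2, 3, 5, 8] / [4, 9];  Q = [1, 2, 3, 5, 6] / [4, 7]
  Insert 6 (step 8): P = [1, 2, 3, 5, 6] / [4, 8] / [9];  Q = [1, 2, 3, 5, 6] / [4, 7] / [8]
  Insert 7 (step 9): P = [1, 2, 3, 5, 6, 7] / [4, 8] / [9];  Q = [1, 2, 3, 5, 6, 9] / [4, 7] / [8]
Final shape: (6, 2, 1).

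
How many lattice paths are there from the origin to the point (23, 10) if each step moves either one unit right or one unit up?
Number of paths = 92561040

A monotone lattice path from (0, 0) to (23, 10) consists of 23 east steps and 10 north steps in some order, so it is determined by which 23 of the 33 steps are east. The count is C(33, 23) = 92561040.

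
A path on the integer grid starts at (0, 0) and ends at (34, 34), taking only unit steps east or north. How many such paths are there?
Number of paths = 28453041475240576740

A monotone lattice path from (0, 0) to (34, 34) consists of 34 east steps and 34 north steps in some order, so it is determined by which 34 of the 68 steps are east. The count is C(68, 34) = 28453041475240576740.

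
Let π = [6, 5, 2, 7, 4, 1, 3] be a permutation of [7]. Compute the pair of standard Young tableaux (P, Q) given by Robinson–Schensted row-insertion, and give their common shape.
P = [1, 3] / [2, 4] / [5, 7] / [6];  Q = [1, 4] / [2, 5] / [3, 7] / [6];  common shape = (2, 2, 2, 1)

Row-insert the values π_1, π_2, … into P one at a time, bumping the leftmost entry strictly greater than the inserted value down to the next row. The recording tableau Q records, in position (i, j), the step at which that cell was added to P.
  Insert 6 (step 1): P = [6];  Q = [1]
  Insert 5 (step 2): P = [5] / [6];  Q = [1] / [2]
  Insert 2 (step 3): P = [2] / [5] / [6];  Q = [1] / [2] / [3]
  Insert 7 (step 4): P = [2, 7] / [5] / [6];  Q = [1, 4] / [2] / [3]
  Insert 4 (step 5): P = [2, 4] / [5, 7] / [6];  Q = [1, 4] / [2, 5] / [3]
  Insert 1 (step 6): P = [1, 4] / [2, 7] / [5] / [6];  Q = [1, 4] / [2, 5] / [3] / [6]
  Insert 3 (step 7): P = [1, 3] / [2, 4] / [5, 7] / [6];  Q = [1, 4] / [2, 5] / [3, 7] / [6]
Final shape: (2, 2, 2, 1).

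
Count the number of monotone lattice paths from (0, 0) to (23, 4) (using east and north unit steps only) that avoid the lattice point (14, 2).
Number of paths = 10950

Total paths from (0, 0) to (23, 4): C(27, 23) = 17550. Paths through (14, 2): (paths (0, 0) → (14, 2)) × (paths (14, 2) → (23, 4)) = C(16, 14) · C(11, 9) = 120 · 55 = 6600. Avoidance count = 17550 − 6600 = 10950.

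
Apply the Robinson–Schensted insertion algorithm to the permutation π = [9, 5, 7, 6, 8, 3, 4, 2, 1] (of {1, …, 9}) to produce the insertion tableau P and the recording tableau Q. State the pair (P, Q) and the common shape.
P = [1, 4, 8] / [2, 6] / [3] / [5] / [7] / [9];  Q = [1, 3, 5] / [2, 7] / [4] / [6] / [8] / [9];  common shape = (3, 2, 1, 1, 1, 1)

Row-insert the values π_1, π_2, … into P one at a time, bumping the leftmost entry strictly greater than the inserted value down to the next row. The recording tableau Q records, in position (i, j), the step at which that cell was added to P.
  Insert 9 (step 1): P = [9];  Q = [1]
  Insert 5 (step 2): P = [5] / [9];  Q = [1] / [2]
  Insert 7 (step 3): P = [5, 7] / [9];  Q = [1, 3] / [2]
  Insert 6 (step 4): P = [5, 6] / [7] / [9];  Q = [1, 3] / [2] / [4]
  Insert 8 (step 5): P = [5, 6, 8] / [7] / [9];  Q = [1, 3, 5] / [2] / [4]
  Insert 3 (step 6): P = [3, 6, 8] / [5] / [7] / [9];  Q = [1, 3, 5] / [2] / [4] / [6]
  Insert 4 (step 7): P = [3, 4, 8] / [5, 6] / [7] / [9];  Q = [1, 3, 5] / [2, 7] / [4] / [6]
  Insert 2 (step 8): P = [2, 4, 8] / [3, 6] / [5] / [7] / [9];  Q = [1, 3, 5] / [2, 7] / [4] / [6] / [8]
  Insert 1 (step 9): P = [1, 4, 8] / [2, 6] / [3] / [5] / [7] / [9];  Q = [1, 3, 5] / [2, 7] / [4] / [6] / [8] / [9]
Final shape: (3, 2, 1, 1, 1, 1).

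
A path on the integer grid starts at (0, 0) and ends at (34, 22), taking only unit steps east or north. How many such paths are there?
Number of paths = 2142582442263900

A monotone lattice path from (0, 0) to (34, 22) consists of 34 east steps and 22 north steps in some order, so it is determined by which 34 of the 56 steps are east. The count is C(56, 34) = 2142582442263900.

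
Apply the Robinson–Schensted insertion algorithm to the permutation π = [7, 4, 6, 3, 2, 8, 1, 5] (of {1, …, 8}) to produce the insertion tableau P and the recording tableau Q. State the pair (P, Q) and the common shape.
P = [1, 5, 8] / [2, 6] / [3] / [4] / [7];  Q = [1, 3, 6] / [2, 8] / [4] / [5] / [7];  common shape = (3, 2, 1, 1, 1)

Row-insert the values π_1, π_2, … into P one at a time, bumping the leftmost entry strictly greater than the inserted value down to the next row. The recording tableau Q records, in position (i, j), the step at which that cell was added to P.
  Insert 7 (step 1): P = [7];  Q = [1]
  Insert 4 (step 2): P = [4] / [7];  Q = [1] / [2]
  Insert 6 (step 3): P = [4, 6] / [7];  Q = [1, 3] / [2]
  Insert 3 (step 4): P = [3, 6] / [4] / [7];  Q = [1, 3] / [2] / [4]
  Insert 2 (step 5): P = [2, 6] / [3] / [4] / [7];  Q = [1, 3] / [2] / [4] / [5]
  Insert 8 (step 6): P = [2, 6, 8] / [3] / [4] / [7];  Q = [1, 3, 6] / [2] / [4] / [5]
  Insert 1 (step 7): P = [1, 6, 8] / [2] / [3] / [4] / [7];  Q = [1, 3, 6] / [2] / [4] / [5] / [7]
  Insert 5 (step 8): P = [1, 5, 8] / [2, 6] / [3] / [4] / [7];  Q = [1, 3, 6] / [2, 8] / [4] / [5] / [7]
Final shape: (3, 2, 1, 1, 1).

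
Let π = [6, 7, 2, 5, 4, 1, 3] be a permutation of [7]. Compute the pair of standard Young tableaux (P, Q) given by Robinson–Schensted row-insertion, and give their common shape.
P = [1, 3] / [2, 4] / [5, 7] / [6];  Q = [1, 2] / [3, 4] / [5, 7] / [6];  common shape = (2, 2, 2, 1)

Row-insert the values π_1, π_2, … into P one at a time, bumping the leftmost entry strictly greater than the inserted value down to the next row. The recording tableau Q records, in position (i, j), the step at which that cell was added to P.
  Insert 6 (step 1): P = [6];  Q = [1]
  Insert 7 (step 2): P = [6, 7];  Q = [1, 2]
  Insert 2 (step 3): P = [2, 7] / [6];  Q = [1, 2] / [3]
  Insert 5 (step 4): P = [2, 5] / [6, 7];  Q = [1, 2] / [3, 4]
  Insert 4 (step 5): P = [2, 4] / [5, 7] / [6];  Q = [1, 2] / [3, 4] / [5]
  Insert 1 (step 6): P = [1, 4] / [2, 7] / [5] / [6];  Q = [1, 2] / [3, 4] / [5] / [6]
  Insert 3 (step 7): P = [1, 3] / [2, 4] / [5, 7] / [6];  Q = [1, 2] / [3, 4] / [5, 7] / [6]
Final shape: (2, 2, 2, 1).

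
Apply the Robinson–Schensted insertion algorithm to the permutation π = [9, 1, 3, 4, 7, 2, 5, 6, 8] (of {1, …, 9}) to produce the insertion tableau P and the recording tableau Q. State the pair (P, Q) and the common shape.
P = [1, 2, 4, 5, 6, 8] / [3, 7] / [9];  Q = [1, 3, 4, 5, 8, 9] / [2, 7] / [6];  common shape = (6, 2, 1)

Row-insert the values π_1, π_2, … into P one at a time, bumping the leftmost entry strictly greater than the inserted value down to the next row. The recording tableau Q records, in position (i, j), the step at which that cell was added to P.
  Insert 9 (step 1): P = [9];  Q = [1]
  Insert 1 (step 2): P = [1] / [9];  Q = [1] / [2]
  Insert 3 (step 3): P = [1, 3] / [9];  Q = [1, 3] / [2]
  Insert 4 (step 4): P = [1, 3, 4] / [9];  Q = [1, 3, 4] / [2]
  Insert 7 (step 5): P = [1, 3, 4, 7] / [9];  Q = [1, 3, 4, 5] / [2]
  Insert 2 (step 6): P = [1, 2, 4, 7] / [3] / [9];  Q = [1, 3, 4, 5] / [2] / [6]
  Insert 5 (step 7): P = [1, 2, 4, 5] / [3, 7] / [9];  Q = [1, 3, 4, 5] / [2, 7] / [6]
  Insert 6 (step 8): P = [1, 2, 4, 5, 6] / [3, 7] / [9];  Q = [1, 3, 4, 5, 8] / [2, 7] / [6]
  Insert 8 (step 9): P = [1, 2, 4, 5, 6, 8] / [3, 7] / [9];  Q = [1, 3, 4, 5, 8, 9] / [2, 7] / [6]
Final shape: (6, 2, 1).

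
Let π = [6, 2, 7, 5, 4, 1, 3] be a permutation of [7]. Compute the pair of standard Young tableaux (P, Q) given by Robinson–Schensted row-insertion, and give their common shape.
P = [1, 3] / [2, 4] / [5, 7] / [6];  Q = [1, 3] / [2, 4] / [5, 7] / [6];  common shape = (2, 2, 2, 1)

Row-insert the values π_1, π_2, … into P one at a time, bumping the leftmost entry strictly greater than the inserted value down to the next row. The recording tableau Q records, in position (i, j), the step at which that cell was added to P.
  Insert 6 (step 1): P = [6];  Q = [1]
  Insert 2 (step 2): P = [2] / [6];  Q = [1] / [2]
  Insert 7 (step 3): P = [2, 7] / [6];  Q = [1, 3] / [2]
  Insert 5 (step 4): P = [2, 5] / [6, 7];  Q = [1, 3] / [2, 4]
  Insert 4 (step 5): P = [2, 4] / [5, 7] / [6];  Q = [1, 3] / [2, 4] / [5]
  Insert 1 (step 6): P = [1, 4] / [2, 7] / [5] / [6];  Q = [1, 3] / [2, 4] / [5] / [6]
  Insert 3 (step 7): P = [1, 3] / [2, 4] / [5, 7] / [6];  Q = [1, 3] / [2, 4] / [5, 7] / [6]
Final shape: (2, 2, 2, 1).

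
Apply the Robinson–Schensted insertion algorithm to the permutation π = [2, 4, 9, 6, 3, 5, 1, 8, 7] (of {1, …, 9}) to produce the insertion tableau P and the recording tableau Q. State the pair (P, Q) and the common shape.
P = [1, 3, 5, 7] / [2, 6, 8] / [4] / [9];  Q = [1, 2, 3, 8] / [4, 6, 9] / [5] / [7];  common shape = (4, 3, 1, 1)

Row-insert the values π_1, π_2, … into P one at a time, bumping the leftmost entry strictly greater than the inserted value down to the next row. The recording tableau Q records, in position (i, j), the step at which that cell was added to P.
  Insert 2 (step 1): P = [2];  Q = [1]
  Insert 4 (step 2): P = [2, 4];  Q = [1, 2]
  Insert 9 (step 3): P = [2, 4, 9];  Q = [1, 2, 3]
  Insert 6 (step 4): P = [2, 4, 6] / [9];  Q = [1, 2, 3] / [4]
  Insert 3 (step 5): P = [2, 3, 6] / [4] / [9];  Q = [1, 2, 3] / [4] / [5]
  Insert 5 (step 6): P = [2, 3, 5] / [4, 6] / [9];  Q = [1, 2, 3] / [4, 6] / [5]
  Insert 1 (step 7): P = [1, 3, 5] / [2, 6] / [4] / [9];  Q = [1, 2, 3] / [4, 6] / [5] / [7]
  Insert 8 (step 8): P = [1, 3, 5, 8] / [2, 6] / [4] / [9];  Q = [1, 2, 3, 8] / [4, 6] / [5] / [7]
  Insert 7 (step 9): P = [1, 3, 5, 7] / [2, 6, 8] / [4] / [9];  Q = [1, 2, 3, 8] / [4, 6, 9] / [5] / [7]
Final shape: (4, 3, 1, 1).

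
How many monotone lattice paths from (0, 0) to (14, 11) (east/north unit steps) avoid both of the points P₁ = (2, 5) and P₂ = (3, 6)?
Number of paths = 3884100

Inclusion–exclusion. Total paths: C(25, 14) = 4457400. Through P₁: C(7, 2)·C(18, 12) = 389844. Through P₂: C(9, 3)·C(16, 11) = 366912. Since P₁ is strictly southwest of P₂, a monotone path through both must visit P₁ then P₂; paths through both = C(7, 2)·C(2, 1)·C(16, 11) = 183456. Avoid both = 4457400 − 389844 − 366912 + 183456 = 3884100.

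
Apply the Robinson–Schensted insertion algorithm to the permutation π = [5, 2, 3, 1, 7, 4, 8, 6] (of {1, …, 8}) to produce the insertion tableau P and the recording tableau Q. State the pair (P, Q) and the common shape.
P = [1, 3, 4, 6] / [2, 7, 8] / [5];  Q = [1, 3, 5, 7] / [2, 6, 8] / [4];  common shape = (4, 3, 1)

Row-insert the values π_1, π_2, … into P one at a time, bumping the leftmost entry strictly greater than the inserted value down to the next row. The recording tableau Q records, in position (i, j), the step at which that cell was added to P.
  Insert 5 (step 1): P = [5];  Q = [1]
  Insert 2 (step 2): P = [2] / [5];  Q = [1] / [2]
  Insert 3 (step 3): P = [2, 3] / [5];  Q = [1, 3] / [2]
  Insert 1 (step 4): P = [1, 3] / [2] / [5];  Q = [1, 3] / [2] / [4]
  Insert 7 (step 5): P = [1, 3, 7] / [2] / [5];  Q = [1, 3, 5] / [2] / [4]
  Insert 4 (step 6): P = [1, 3, 4] / [2, 7] / [5];  Q = [1, 3, 5] / [2, 6] / [4]
  Insert 8 (step 7): P = [1, 3, 4, 8] / [2, 7] / [5];  Q = [1, 3, 5, 7] / [2, 6] / [4]
  Insert 6 (step 8): P = [1, 3, 4, 6] / [2, 7, 8] / [5];  Q = [1, 3, 5, 7] / [2, 6, 8] / [4]
Final shape: (4, 3, 1).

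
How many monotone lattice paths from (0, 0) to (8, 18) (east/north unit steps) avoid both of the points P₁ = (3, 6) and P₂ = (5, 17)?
Number of paths = 963355

Inclusion–exclusion. Total paths: C(26, 8) = 1562275. Through P₁: C(9, 3)·C(17, 5) = 519792. Through P₂: C(22, 5)·C(4, 3) = 105336. Since P₁ is strictly southwest of P₂, a monotone path through both must visit P₁ then P₂; paths through both = C(9, 3)·C(13, 2)·C(4, 3) = 26208. Avoid both = 1562275 − 519792 − 105336 + 26208 = 963355.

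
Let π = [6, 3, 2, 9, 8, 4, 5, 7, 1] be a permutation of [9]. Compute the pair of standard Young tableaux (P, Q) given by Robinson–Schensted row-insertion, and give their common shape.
P = [1, 4, 5, 7] / [2, 8] / [3, 9] / [6];  Q = [1, 4, 7, 8] / [2, 5] / [3, 6] / [9];  common shape = (4, 2, 2, 1)

Row-insert the values π_1, π_2, … into P one at a time, bumping the leftmost entry strictly greater than the inserted value down to the next row. The recording tableau Q records, in position (i, j), the step at which that cell was added to P.
  Insert 6 (step 1): P = [6];  Q = [1]
  Insert 3 (step 2): P = [3] / [6];  Q = [1] / [2]
  Insert 2 (step 3): P = [2] / [3] / [6];  Q = [1] / [2] / [3]
  Insert 9 (step 4): P = [2, 9] / [3] / [6];  Q = [1, 4] / [2] / [3]
  Insert 8 (step 5): P = [2, 8] / [3, 9] / [6];  Q = [1, 4] / [2, 5] / [3]
  Insert 4 (step 6): P = [2, 4] / [3, 8] / [6, 9];  Q = [1, 4] / [2, 5] / [3, 6]
  Insert 5 (step 7): P = [2, 4, 5] / [3, 8] / [6, 9];  Q = [1, 4, 7] / [2, 5] / [3, 6]
  Insert 7 (step 8): P = [2, 4, 5, 7] / [3, 8] / [6, 9];  Q = [1, 4, 7, 8] / [2, 5] / [3, 6]
  Insert 1 (step 9): P = [1, 4, 5, 7] / [2, 8] / [3, 9] / [6];  Q = [1, 4, 7, 8] / [2, 5] / [3, 6] / [9]
Final shape: (4, 2, 2, 1).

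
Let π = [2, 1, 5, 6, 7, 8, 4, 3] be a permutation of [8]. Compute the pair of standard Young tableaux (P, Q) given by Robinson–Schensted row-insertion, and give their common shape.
P = [1, 3, 6, 7, 8] / [2, 4] / [5];  Q = [1, 3, 4, 5, 6] / [2, 7] / [8];  common shape = (5, 2, 1)

Row-insert the values π_1, π_2, … into P one at a time, bumping the leftmost entry strictly greater than the inserted value down to the next row. The recording tableau Q records, in position (i, j), the step at which that cell was added to P.
  Insert 2 (step 1): P = [2];  Q = [1]
  Insert 1 (step 2): P = [1] / [2];  Q = [1] / [2]
  Insert 5 (step 3): P = [1, 5] / [2];  Q = [1, 3] / [2]
  Insert 6 (step 4): P = [1, 5, 6] / [2];  Q = [1, 3, 4] / [2]
  Insert 7 (step 5): P = [1, 5, 6, 7] / [2];  Q = [1, 3, 4, 5] / [2]
  Insert 8 (step 6): P = [1, 5, 6, 7, 8] / [2];  Q = [1, 3, 4, 5, 6] / [2]
  Insert 4 (step 7): P = [1, 4, 6, 7, 8] / [2, 5];  Q = [1, 3, 4, 5, 6] / [2, 7]
  Insert 3 (step 8): P = [1, 3, 6, 7, 8] / [2, 4] / [5];  Q = [1, 3, 4, 5, 6] / [2, 7] / [8]
Final shape: (5, 2, 1).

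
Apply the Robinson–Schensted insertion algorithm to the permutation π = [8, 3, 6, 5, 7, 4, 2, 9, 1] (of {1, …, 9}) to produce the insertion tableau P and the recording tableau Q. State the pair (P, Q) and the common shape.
P = [1, 4, 7, 9] / [2] / [3] / [5] / [6] / [8];  Q = [1, 3, 5, 8] / [2] / [4] / [6] / [7] / [9];  common shape = (4, 1, 1, 1, 1, 1)

Row-insert the values π_1, π_2, … into P one at a time, bumping the leftmost entry strictly greater than the inserted value down to the next row. The recording tableau Q records, in position (i, j), the step at which that cell was added to P.
  Insert 8 (step 1): P = [8];  Q = [1]
  Insert 3 (step 2): P = [3] / [8];  Q = [1] / [2]
  Insert 6 (step 3): P = [3, 6] / [8];  Q = [1, 3] / [2]
  Insert 5 (step 4): P = [3, 5] / [6] / [8];  Q = [1, 3] / [2] / [4]
  Insert 7 (step 5): P = [3, 5, 7] / [6] / [8];  Q = [1, 3, 5] / [2] / [4]
  Insert 4 (step 6): P = [3, 4, 7] / [5] / [6] / [8];  Q = [1, 3, 5] / [2] / [4] / [6]
  Insert 2 (step 7): P = [2, 4, 7] / [3] / [5] / [6] / [8];  Q = [1, 3, 5] / [2] / [4] / [6] / [7]
  Insert 9 (step 8): P = [2, 4, 7, 9] / [3] / [5] / [6] / [8];  Q = [1, 3, 5, 8] / [2] / [4] / [6] / [7]
  Insert 1 (step 9): P = [1, 4, 7, 9] / [2] / [3] / [5] / [6] / [8];  Q = [1, 3, 5, 8] / [2] / [4] / [6] / [7] / [9]
Final shape: (4, 1, 1, 1, 1, 1).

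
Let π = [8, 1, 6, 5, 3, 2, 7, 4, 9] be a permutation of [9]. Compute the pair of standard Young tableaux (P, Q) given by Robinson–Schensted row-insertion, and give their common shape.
P = [1, 2, 4, 9] / [3, 7] / [5] / [6] / [8];  Q = [1, 3, 7, 9] / [2, 8] / [4] / [5] / [6];  common shape = (4, 2, 1, 1, 1)

Row-insert the values π_1, π_2, … into P one at a time, bumping the leftmost entry strictly greater than the inserted value down to the next row. The recording tableau Q records, in position (i, j), the step at which that cell was added to P.
  Insert 8 (step 1): P = [8];  Q = [1]
  Insert 1 (step 2): P = [1] / [8];  Q = [1] / [2]
  Insert 6 (step 3): P = [1, 6] / [8];  Q = [1, 3] / [2]
  Insert 5 (step 4): P = [1, 5] / [6] / [8];  Q = [1, 3] / [2] / [4]
  Insert 3 (step 5): P = [1, 3] / [5] / [6] / [8];  Q = [1, 3] / [2] / [4] / [5]
  Insert 2 (step 6): P = [1, 2] / [3] / [5] / [6] / [8];  Q = [1, 3] / [2] / [4] / [5] / [6]
  Insert 7 (step 7): P = [1, 2, 7] / [3] / [5] / [6] / [8];  Q = [1, 3, 7] / [2] / [4] / [5] / [6]
  Insert 4 (step 8): P = [1, 2, 4] / [3, 7] / [5] / [6] / [8];  Q = [1, 3, 7] / [2, 8] / [4] / [5] / [6]
  Insert 9 (step 9): P = [1, 2, 4, 9] / [3, 7] / [5] / [6] / [8];  Q = [1, 3, 7, 9] / [2, 8] / [4] / [5] / [6]
Final shape: (4, 2, 1, 1, 1).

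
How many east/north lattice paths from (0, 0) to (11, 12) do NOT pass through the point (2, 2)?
Number of paths = 797810

Total paths from (0, 0) to (11, 12): C(23, 11) = 1352078. Paths through (2, 2): (paths (0, 0) → (2, 2)) × (paths (2, 2) → (11, 12)) = C(4, 2) · C(19, 9) = 6 · 92378 = 554268. Avoidance count = 1352078 − 554268 = 797810.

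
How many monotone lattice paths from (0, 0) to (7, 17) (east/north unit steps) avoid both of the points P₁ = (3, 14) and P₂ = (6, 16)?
Number of paths = 186678

Inclusion–exclusion. Total paths: C(24, 7) = 346104. Through P₁: C(17, 3)·C(7, 4) = 23800. Through P₂: C(22, 6)·C(2, 1) = 149226. Since P₁ is strictly southwest of P₂, a monotone path through both must visit P₁ then P₂; paths through both = C(17, 3)·C(5, 3)·C(2, 1) = 13600. Avoid both = 346104 − 23800 − 149226 + 13600 = 186678.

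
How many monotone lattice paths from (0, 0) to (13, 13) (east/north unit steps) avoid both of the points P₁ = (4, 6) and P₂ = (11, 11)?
Number of paths = 4763528

Inclusion–exclusion. Total paths: C(26, 13) = 10400600. Through P₁: C(10, 4)·C(16, 9) = 2402400. Through P₂: C(22, 11)·C(4, 2) = 4232592. Since P₁ is strictly southwest of P₂, a monotone path through both must visit P₁ then P₂; paths through both = C(10, 4)·C(12, 7)·C(4, 2) = 997920. Avoid both = 10400600 − 2402400 − 4232592 + 997920 = 4763528.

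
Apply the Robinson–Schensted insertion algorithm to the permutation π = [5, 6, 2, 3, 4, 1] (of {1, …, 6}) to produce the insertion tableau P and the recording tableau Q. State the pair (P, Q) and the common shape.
P = [1, 3, 4] / [2, 6] / [5];  Q = [1, 2, 5] / [3, 4] / [6];  common shape = (3, 2, 1)

Row-insert the values π_1, π_2, … into P one at a time, bumping the leftmost entry strictly greater than the inserted value down to the next row. The recording tableau Q records, in position (i, j), the step at which that cell was added to P.
  Insert 5 (step 1): P = [5];  Q = [1]
  Insert 6 (step 2): P = [5, 6];  Q = [1, 2]
  Insert 2 (step 3): P = [2, 6] / [5];  Q = [1, 2] / [3]
  Insert 3 (step 4): P = [2, 3] / [5, 6];  Q = [1, 2] / [3, 4]
  Insert 4 (step 5): P = [2, 3, 4] / [5, 6];  Q = [1, 2, 5] / [3, 4]
  Insert 1 (step 6): P = [1, 3, 4] / [2, 6] / [5];  Q = [1, 2, 5] / [3, 4] / [6]
Final shape: (3, 2, 1).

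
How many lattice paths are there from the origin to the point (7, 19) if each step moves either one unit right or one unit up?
Number of paths = 657800

A monotone lattice path from (0, 0) to (7, 19) consists of 7 east steps and 19 north steps in some order, so it is determined by which 7 of the 26 steps are east. The count is C(26, 7) = 657800.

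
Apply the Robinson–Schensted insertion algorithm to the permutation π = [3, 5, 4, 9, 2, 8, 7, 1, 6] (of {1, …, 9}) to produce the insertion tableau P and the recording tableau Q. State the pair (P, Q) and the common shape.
P = [1, 4, 6] / [2, 7] / [3, 8] / [5, 9];  Q = [1, 2, 4] / [3, 6] / [5, 7] / [8, 9];  common shape = (3, 2, 2, 2)

Row-insert the values π_1, π_2, … into P one at a time, bumping the leftmost entry strictly greater than the inserted value down to the next row. The recording tableau Q records, in position (i, j), the step at which that cell was added to P.
  Insert 3 (step 1): P = [3];  Q = [1]
  Insert 5 (step 2): P = [3, 5];  Q = [1, 2]
  Insert 4 (step 3): P = [3, 4] / [5];  Q = [1, 2] / [3]
  Insert 9 (step 4): P = [3, 4, 9] / [5];  Q = [1, 2, 4] / [3]
  Insert 2 (step 5): P = [2, 4, 9] / [3] / [5];  Q = [1, 2, 4] / [3] / [5]
  Insert 8 (step 6): P = [2, 4, 8] / [3, 9] / [5];  Q = [1, 2, 4] / [3, 6] / [5]
  Insert 7 (step 7): P = [2, 4, 7] / [3, 8] / [5, 9];  Q = [1, 2, 4] / [3, 6] / [5, 7]
  Insert 1 (step 8): P = [1, 4, 7] / [2, 8] / [3, 9] / [5];  Q = [1, 2, 4] / [3, 6] / [5, 7] / [8]
  Insert 6 (step 9): P = [1, 4, 6] / [2, 7] / [3, 8] / [5, 9];  Q = [1, 2, 4] / [3, 6] / [5, 7] / [8, 9]
Final shape: (3, 2, 2, 2).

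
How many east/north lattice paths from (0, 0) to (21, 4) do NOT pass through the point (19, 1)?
Number of paths = 12450

Total paths from (0, 0) to (21, 4): C(25, 21) = 12650. Paths through (19, 1): (paths (0, 0) → (19, 1)) × (paths (19, 1) → (21, 4)) = C(20, 19) · C(5, 2) = 20 · 10 = 200. Avoidance count = 12650 − 200 = 12450.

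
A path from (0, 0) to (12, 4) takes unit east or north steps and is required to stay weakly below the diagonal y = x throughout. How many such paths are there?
Number of paths = 1260

By the reflection principle (André's argument), the number of monotone paths to (12, 4) with n ≤ m that never go above y = x is C(16, 12) − C(16, 13) = 1820 − 560 = 1260.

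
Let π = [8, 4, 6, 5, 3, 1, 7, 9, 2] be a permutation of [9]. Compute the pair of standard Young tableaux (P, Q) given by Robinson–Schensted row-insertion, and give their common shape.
P = [1, 2, 7, 9] / [3, 5] / [4] / [6] / [8];  Q = [1, 3, 7, 8] / [2, 9] / [4] / [5] / [6];  common shape = (4, 2, 1, 1, 1)

Row-insert the values π_1, π_2, … into P one at a time, bumping the leftmost entry strictly greater than the inserted value down to the next row. The recording tableau Q records, in position (i, j), the step at which that cell was added to P.
  Insert 8 (step 1): P = [8];  Q = [1]
  Insert 4 (step 2): P = [4] / [8];  Q = [1] / [2]
  Insert 6 (step 3): P = [4, 6] / [8];  Q = [1, 3] / [2]
  Insert 5 (step 4): P = [4, 5] / [6] / [8];  Q = [1, 3] / [2] / [4]
  Insert 3 (step 5): P = [3, 5] / [4] / [6] / [8];  Q = [1, 3] / [2] / [4] / [5]
  Insert 1 (step 6): P = [1, 5] / [3] / [4] / [6] / [8];  Q = [1, 3] / [2] / [4] / [5] / [6]
  Insert 7 (step 7): P = [1, 5, 7] / [3] / [4] / [6] / [8];  Q = [1, 3, 7] / [2] / [4] / [5] / [6]
  Insert 9 (step 8): P = [1, 5, 7, 9] / [3] / [4] / [6] / [8];  Q = [1, 3, 7, 8] / [2] / [4] / [5] / [6]
  Insert 2 (step 9): P = [1, 2, 7, 9] / [3, 5] / [4] / [6] / [8];  Q = [1, 3, 7, 8] / [2, 9] / [4] / [5] / [6]
Final shape: (4, 2, 1, 1, 1).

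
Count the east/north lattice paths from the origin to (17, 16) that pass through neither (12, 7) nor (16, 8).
Number of paths = 1061574555

Inclusion–exclusion. Total paths: C(33, 17) = 1166803110. Through P₁: C(19, 12)·C(14, 5) = 100876776. Through P₂: C(24, 16)·C(9, 1) = 6619239. Since P₁ is strictly southwest of P₂, a monotone path through both must visit P₁ then P₂; paths through both = C(19, 12)·C(5, 4)·C(9, 1) = 2267460. Avoid both = 1166803110 − 100876776 − 6619239 + 2267460 = 1061574555.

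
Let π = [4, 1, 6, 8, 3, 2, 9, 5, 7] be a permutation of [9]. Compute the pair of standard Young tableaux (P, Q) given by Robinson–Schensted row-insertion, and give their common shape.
P = [1, 2, 5, 7] / [3, 6, 8, 9] / [4];  Q = [1, 3, 4, 7] / [2, 5, 8, 9] / [6];  common shape = (4, 4, 1)

Row-insert the values π_1, π_2, … into P one at a time, bumping the leftmost entry strictly greater than the inserted value down to the next row. The recording tableau Q records, in position (i, j), the step at which that cell was added to P.
  Insert 4 (step 1): P = [4];  Q = [1]
  Insert 1 (step 2): P = [1] / [4];  Q = [1] / [2]
  Insert 6 (step 3): P = [1, 6] / [4];  Q = [1, 3] / [2]
  Insert 8 (step 4): P = [1, 6, 8] / [4];  Q = [1, 3, 4] / [2]
  Insert 3 (step 5): P = [1, 3, 8] / [4, 6];  Q = [1, 3, 4] / [2, 5]
  Insert 2 (step 6): P = [1, 2, 8] / [3, 6] / [4];  Q = [1, 3, 4] / [2, 5] / [6]
  Insert 9 (step 7): P = [1, 2, 8, 9] / [3, 6] / [4];  Q = [1, 3, 4, 7] / [2, 5] / [6]
  Insert 5 (step 8): P = [1, 2, 5, 9] / [3, 6, 8] / [4];  Q = [1, 3, 4, 7] / [2, 5, 8] / [6]
  Insert 7 (step 9): P = [1, 2, 5, 7] / [3, 6, 8, 9] / [4];  Q = [1, 3, 4, 7] / [2, 5, 8, 9] / [6]
Final shape: (4, 4, 1).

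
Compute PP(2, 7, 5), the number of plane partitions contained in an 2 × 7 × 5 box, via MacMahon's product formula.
PP(2, 7, 5) = 169884

Evaluate the triple product over i = 1..2, j = 1..7, k = 1..5. The factors are (2/1) · (3/2) · (4/3) · (5/4) · (6/5) · (3/2) · (4/3) · (5/4) · … (70 factors total). The numerators and denominators telescope so the product is an integer; carrying out the multiplication exactly gives PP(2, 7, 5) = 169884.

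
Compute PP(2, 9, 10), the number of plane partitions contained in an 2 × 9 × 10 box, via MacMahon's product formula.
PP(2, 9, 10) = 1551580888

Evaluate the triple product over i = 1..2, j = 1..9, k = 1..10. The factors are (2/1) · (3/2) · (4/3) · (5/4) · (6/5) · (7/6) · (8/7) · (9/8) · … (180 factors total). The numerators and denominators telescope so the product is an integer; carrying out the multiplication exactly gives PP(2, 9, 10) = 1551580888.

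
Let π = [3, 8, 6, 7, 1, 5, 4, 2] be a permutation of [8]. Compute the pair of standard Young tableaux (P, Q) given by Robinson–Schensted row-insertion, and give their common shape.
P = [1, 2, 7] / [3, 4] / [5] / [6] / [8];  Q = [1, 2, 4] / [3, 6] / [5] / [7] / [8];  common shape = (3, 2, 1, 1, 1)

Row-insert the values π_1, π_2, … into P one at a time, bumping the leftmost entry strictly greater than the inserted value down to the next row. The recording tableau Q records, in position (i, j), the step at which that cell was added to P.
  Insert 3 (step 1): P = [3];  Q = [1]
  Insert 8 (step 2): P = [3, 8];  Q = [1, 2]
  Insert 6 (step 3): P = [3, 6] / [8];  Q = [1, 2] / [3]
  Insert 7 (step 4): P = [3, 6, 7] / [8];  Q = [1, 2, 4] / [3]
  Insert 1 (step 5): P = [1, 6, 7] / [3] / [8];  Q = [1, 2, 4] / [3] / [5]
  Insert 5 (step 6): P = [1, 5, 7] / [3, 6] / [8];  Q = [1, 2, 4] / [3, 6] / [5]
  Insert 4 (step 7): P = [1, 4, 7] / [3, 5] / [6] / [8];  Q = [1, 2, 4] / [3, 6] / [5] / [7]
  Insert 2 (step 8): P = [1, 2, 7] / [3, 4] / [5] / [6] / [8];  Q = [1, 2, 4] / [3, 6] / [5] / [7] / [8]
Final shape: (3, 2, 1, 1, 1).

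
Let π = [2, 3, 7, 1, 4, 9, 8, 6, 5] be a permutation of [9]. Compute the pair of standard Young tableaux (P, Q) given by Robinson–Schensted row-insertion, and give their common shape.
P = [1, 3, 4, 5] / [2, 6, 8] / [7] / [9];  Q = [1, 2, 3, 6] / [4, 5, 7] / [8] / [9];  common shape = (4, 3, 1, 1)

Row-insert the values π_1, π_2, … into P one at a time, bumping the leftmost entry strictly greater than the inserted value down to the next row. The recording tableau Q records, in position (i, j), the step at which that cell was added to P.
  Insert 2 (step 1): P = [2];  Q = [1]
  Insert 3 (step 2): P = [2, 3];  Q = [1, 2]
  Insert 7 (step 3): P = [2, 3, 7];  Q = [1, 2, 3]
  Insert 1 (step 4): P = [1, 3, 7] / [2];  Q = [1, 2, 3] / [4]
  Insert 4 (step 5): P = [1, 3, 4] / [2, 7];  Q = [1, 2, 3] / [4, 5]
  Insert 9 (step 6): P = [1, 3, 4, 9] / [2, 7];  Q = [1, 2, 3, 6] / [4, 5]
  Insert 8 (step 7): P = [1, 3, 4, 8] / [2, 7, 9];  Q = [1, 2, 3, 6] / [4, 5, 7]
  Insert 6 (step 8): P = [1, 3, 4, 6] / [2, 7, 8] / [9];  Q = [1, 2, 3, 6] / [4, 5, 7] / [8]
  Insert 5 (step 9): P = [1, 3, 4, 5] / [2, 6, 8] / [7] / [9];  Q = [1, 2, 3, 6] / [4, 5, 7] / [8] / [9]
Final shape: (4, 3, 1, 1).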